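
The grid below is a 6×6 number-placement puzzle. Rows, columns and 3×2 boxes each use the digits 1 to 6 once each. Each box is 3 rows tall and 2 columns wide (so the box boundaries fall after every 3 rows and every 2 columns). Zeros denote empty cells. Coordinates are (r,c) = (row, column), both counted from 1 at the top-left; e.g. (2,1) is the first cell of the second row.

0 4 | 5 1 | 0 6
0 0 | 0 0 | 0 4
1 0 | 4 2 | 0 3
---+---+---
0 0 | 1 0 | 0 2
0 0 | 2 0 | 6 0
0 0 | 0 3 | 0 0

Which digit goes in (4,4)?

(1,5) = 2: row 1 has {1,4,5,6}; col 5 has {6}; box has {3,4,6} → only 2 remains.
(2,4) = 6: row 2 has {4}; col 4 has {1,2,3}; box has {1,2,4,5} → only 6 remains.
(3,5) = 5: row 3 has {1,2,3,4}; col 5 has {2,6}; box has {2,3,4,6} → only 5 remains.
(6,3) = 6: row 6 has {3}; col 3 has {1,2,4,5}; box has {1,2,3} → only 6 remains.
(1,1) = 3: row 1 has {1,2,4,5,6}; col 1 has {1}; box has {1,4} → only 3 remains.
(2,3) = 3: row 2 has {4,6}; col 3 has {1,2,4,5,6}; box has {1,2,4,5,6} → only 3 remains.
(2,5) = 1: row 2 has {3,4,6}; col 5 has {2,5,6}; box has {2,3,4,5,6} → only 1 remains.
(3,2) = 6: row 3 has {1,2,3,4,5}; col 2 has {4}; box has {1,3,4} → only 6 remains.
(6,5) = 4: row 6 has {3,6}; col 5 has {1,2,5,6}; box has {2,6} → only 4 remains.
(4,5) = 3: row 4 has {1,2}; col 5 has {1,2,4,5,6}; box has {2,4,6} → only 3 remains.
(4,2) = 5: row 4 has {1,2,3}; col 2 has {4,6}; box has {} → only 5 remains.
(4,4) = 4: row 4 has {1,2,3,5}; col 4 has {1,2,3,6}; box has {1,2,3,6} → only 4 remains.

4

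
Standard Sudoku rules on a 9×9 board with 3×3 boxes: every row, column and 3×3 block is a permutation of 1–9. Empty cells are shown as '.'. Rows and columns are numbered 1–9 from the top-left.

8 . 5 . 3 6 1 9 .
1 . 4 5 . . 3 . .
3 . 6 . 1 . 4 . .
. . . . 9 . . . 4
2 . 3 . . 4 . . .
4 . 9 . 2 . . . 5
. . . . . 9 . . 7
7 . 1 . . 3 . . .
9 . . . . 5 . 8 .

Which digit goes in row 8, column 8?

row 1, column 9 = 2: row 1 has {1,3,5,6,8,9}; col 9 has {4,5,7}; box has {1,3,4,9} → only 2 remains.
row 3, column 9 = 8: row 3 has {1,3,4,6}; col 9 has {2,4,5,7}; box has {1,2,3,4,9} → only 8 remains.
row 9, column 3 = 2: row 9 has {5,8,9}; col 3 has {1,3,4,5,6,9}; box has {1,7,9} → only 2 remains.
row 9, column 7 = 6: row 9 has {2,5,8,9}; col 7 has {1,3,4}; box has {7,8} → only 6 remains.
row 1, column 2 = 7: row 1 has {1,2,3,5,6,8,9}; col 2 has {}; box has {1,3,4,5,6,8} → only 7 remains.
row 1, column 4 = 4: row 1 has {1,2,3,5,6,7,8,9}; col 4 has {5}; box has {1,3,5,6} → only 4 remains.
row 2, column 9 = 6: row 2 has {1,3,4,5}; col 9 has {2,4,5,7,8}; box has {1,2,3,4,8,9} → only 6 remains.
row 7, column 3 = 8: row 7 has {7,9}; col 3 has {1,2,3,4,5,6,9}; box has {1,2,7,9} → only 8 remains.
row 8, column 9 = 9: row 8 has {1,3,7}; col 9 has {2,4,5,6,7,8}; box has {6,7,8} → only 9 remains.
row 2, column 8 = 7: row 2 has {1,3,4,5,6}; col 8 has {8,9}; box has {1,2,3,4,6,8,9} → only 7 remains.
row 3, column 8 = 5: row 3 has {1,3,4,6,8}; col 8 has {7,8,9}; box has {1,2,3,4,6,7,8,9} → only 5 remains.
row 4, column 3 = 7: row 4 has {4,9}; col 3 has {1,2,3,4,5,6,8,9}; box has {2,3,4,9} → only 7 remains.
row 5, column 9 = 1: row 5 has {2,3,4}; col 9 has {2,4,5,6,7,8,9}; box has {4,5} → only 1 remains.
row 9, column 9 = 3: row 9 has {2,5,6,8,9}; col 9 has {1,2,4,5,6,7,8,9}; box has {6,7,8,9} → only 3 remains.
row 2, column 5 = 8: row 2 has {1,3,4,5,6,7}; col 5 has {1,2,3,9}; box has {1,3,4,5,6} → only 8 remains.
row 2, column 6 = 2: row 2 has {1,3,4,5,6,7,8}; col 6 has {3,4,5,6,9}; box has {1,3,4,5,6,8} → only 2 remains.
row 3, column 6 = 7: row 3 has {1,3,4,5,6,8}; col 6 has {2,3,4,5,6,9}; box has {1,2,3,4,5,6,8} → only 7 remains.
row 5, column 8 = 6: row 5 has {1,2,3,4}; col 8 has {5,7,8,9}; box has {1,4,5} → only 6 remains.
row 6, column 8 = 3: row 6 has {2,4,5,9}; col 8 has {5,6,7,8,9}; box has {1,4,5,6} → only 3 remains.
row 9, column 2 = 4: row 9 has {2,3,5,6,8,9}; col 2 has {7}; box has {1,2,7,8,9} → only 4 remains.
row 9, column 5 = 7: row 9 has {2,3,4,5,6,8,9}; col 5 has {1,2,3,8,9}; box has {3,5,9} → only 7 remains.
row 2, column 2 = 9: row 2 has {1,2,3,4,5,6,7,8}; col 2 has {4,7}; box has {1,3,4,5,6,7,8} → only 9 remains.
row 3, column 2 = 2: row 3 has {1,3,4,5,6,7,8}; col 2 has {4,7,9}; box has {1,3,4,5,6,7,8,9} → only 2 remains.
row 3, column 4 = 9: row 3 has {1,2,3,4,5,6,7,8}; col 4 has {4,5}; box has {1,2,3,4,5,6,7,8} → only 9 remains.
row 4, column 8 = 2: row 4 has {4,7,9}; col 8 has {3,5,6,7,8,9}; box has {1,3,4,5,6} → only 2 remains.
row 5, column 5 = 5: row 5 has {1,2,3,4,6}; col 5 has {1,2,3,7,8,9}; box has {2,4,9} → only 5 remains.
row 8, column 8 = 4: row 8 has {1,3,7,9}; col 8 has {2,3,5,6,7,8,9}; box has {3,6,7,8,9} → only 4 remains.

4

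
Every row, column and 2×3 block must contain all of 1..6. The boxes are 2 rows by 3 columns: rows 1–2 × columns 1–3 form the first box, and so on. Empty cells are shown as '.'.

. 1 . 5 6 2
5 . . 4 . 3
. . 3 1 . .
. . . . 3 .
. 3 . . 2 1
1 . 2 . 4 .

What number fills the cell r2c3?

r1c3 = 4 (sole candidate).
r2c3 = 6: row 2 has {3,4,5}; col 3 has {2,3,4}; box has {1,4,5} → only 6 remains.

6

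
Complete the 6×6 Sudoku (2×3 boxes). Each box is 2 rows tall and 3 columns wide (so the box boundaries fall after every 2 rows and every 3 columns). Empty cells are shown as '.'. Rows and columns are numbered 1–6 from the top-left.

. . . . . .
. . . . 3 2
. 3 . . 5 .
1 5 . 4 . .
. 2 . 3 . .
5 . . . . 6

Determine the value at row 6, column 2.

4

row 3, column 6 = 1: row 3 has {3,5}; col 6 has {2,6}; box has {4,5} → only 1 remains.
row 4, column 6 = 3: row 4 has {1,4,5}; col 6 has {1,2,6}; box has {1,4,5} → only 3 remains.
row 5, column 6 = 5: in row 5, 5 can only go here (every other open cell in that row sees a 5).
row 1, column 6 = 4: row 1 has {}; col 6 has {1,2,3,5,6}; box has {2,3} → only 4 remains.
row 6, column 3 = 3: in row 6, 3 can only go here (every other open cell in that row sees a 3).
row 1, column 1 = 3: in row 1, 3 can only go here (every other open cell in that row sees a 3).
row 1, column 3 = 2: in row 1, 2 can only go here (every other open cell in that row sees a 2).
row 4, column 3 = 6: row 4 has {1,3,4,5}; col 3 has {2,3}; box has {1,3,5} → only 6 remains.
row 4, column 5 = 2: row 4 has {1,3,4,5,6}; col 5 has {3,5}; box has {1,3,4,5} → only 2 remains.
row 3, column 3 = 4: row 3 has {1,3,5}; col 3 has {2,3,6}; box has {1,3,5,6} → only 4 remains.
row 3, column 4 = 6: row 3 has {1,3,4,5}; col 4 has {3,4}; box has {1,2,3,4,5} → only 6 remains.
row 5, column 3 = 1: row 5 has {2,3,5}; col 3 has {2,3,4,6}; box has {2,3,5} → only 1 remains.
row 5, column 5 = 4: row 5 has {1,2,3,5}; col 5 has {2,3,5}; box has {3,5,6} → only 4 remains.
row 6, column 2 = 4: row 6 has {3,5,6}; col 2 has {2,3,5}; box has {1,2,3,5} → only 4 remains.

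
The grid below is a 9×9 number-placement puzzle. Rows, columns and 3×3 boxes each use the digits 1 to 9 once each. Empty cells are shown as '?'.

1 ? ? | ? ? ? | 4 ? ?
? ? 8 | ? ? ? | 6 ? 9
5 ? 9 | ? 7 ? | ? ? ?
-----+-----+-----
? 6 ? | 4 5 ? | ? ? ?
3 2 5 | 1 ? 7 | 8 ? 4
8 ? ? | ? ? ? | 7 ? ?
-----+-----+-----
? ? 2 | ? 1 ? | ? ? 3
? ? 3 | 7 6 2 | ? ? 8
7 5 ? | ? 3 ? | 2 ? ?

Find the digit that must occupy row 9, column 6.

9

row 4, column 1 = 9: row 4 has {4,5,6}; col 1 has {1,3,5,7,8}; box has {2,3,5,6,8} → only 9 remains.
row 5, column 5 = 9: row 5 has {1,2,3,4,5,7,8}; col 5 has {1,3,5,6,7}; box has {1,4,5,7} → only 9 remains.
row 5, column 8 = 6: row 5 has {1,2,3,4,5,7,8,9}; col 8 has {}; box has {4,7,8} → only 6 remains.
row 6, column 5 = 2: row 6 has {7,8}; col 5 has {1,3,5,6,7,9}; box has {1,4,5,7,9} → only 2 remains.
row 8, column 1 = 4: row 8 has {2,3,6,7,8}; col 1 has {1,3,5,7,8,9}; box has {2,3,5,7} → only 4 remains.
row 1, column 5 = 8: row 1 has {1,4}; col 5 has {1,2,3,5,6,7,9}; box has {7} → only 8 remains.
row 2, column 1 = 2: row 2 has {6,8,9}; col 1 has {1,3,4,5,7,8,9}; box has {1,5,8,9} → only 2 remains.
row 2, column 5 = 4: row 2 has {2,6,8,9}; col 5 has {1,2,3,5,6,7,8,9}; box has {7,8} → only 4 remains.
row 7, column 1 = 6: row 7 has {1,2,3}; col 1 has {1,2,3,4,5,7,8,9}; box has {2,3,4,5,7} → only 6 remains.
row 9, column 3 = 1: row 9 has {2,3,5,7}; col 3 has {2,3,5,8,9}; box has {2,3,4,5,6,7} → only 1 remains.
row 9, column 9 = 6: row 9 has {1,2,3,5,7}; col 9 has {3,4,8,9}; box has {2,3,8} → only 6 remains.
row 4, column 3 = 7: row 4 has {4,5,6,9}; col 3 has {1,2,3,5,8,9}; box has {2,3,5,6,8,9} → only 7 remains.
row 6, column 3 = 4: row 6 has {2,7,8}; col 3 has {1,2,3,5,7,8,9}; box has {2,3,5,6,7,8,9} → only 4 remains.
row 8, column 2 = 9: row 8 has {2,3,4,6,7,8}; col 2 has {2,5,6}; box has {1,2,3,4,5,6,7} → only 9 remains.
row 1, column 3 = 6: row 1 has {1,4,8}; col 3 has {1,2,3,4,5,7,8,9}; box has {1,2,5,8,9} → only 6 remains.
row 6, column 2 = 1: row 6 has {2,4,7,8}; col 2 has {2,5,6,9}; box has {2,3,4,5,6,7,8,9} → only 1 remains.
row 6, column 9 = 5: row 6 has {1,2,4,7,8}; col 9 has {3,4,6,8,9}; box has {4,6,7,8} → only 5 remains.
row 7, column 2 = 8: row 7 has {1,2,3,6}; col 2 has {1,2,5,6,9}; box has {1,2,3,4,5,6,7,9} → only 8 remains.
row 3, column 2 = 4: in row 3, 4 can only go here (every other open cell in that row sees a 4).
row 3, column 8 = 8: in row 3, 8 can only go here (every other open cell in that row sees an 8).
row 4, column 6 = 8: in row 4, 8 can only go here (every other open cell in that row sees an 8).
row 6, column 8 = 9: in row 6, 9 can only go here (every other open cell in that row sees a 9).
row 9, column 8 = 4: row 9 has {1,2,3,5,6,7}; col 8 has {6,8,9}; box has {2,3,6,8} → only 4 remains.
row 9, column 6 = 9: row 9 has {1,2,3,4,5,6,7}; col 6 has {2,7,8}; box has {1,2,3,6,7} → only 9 remains.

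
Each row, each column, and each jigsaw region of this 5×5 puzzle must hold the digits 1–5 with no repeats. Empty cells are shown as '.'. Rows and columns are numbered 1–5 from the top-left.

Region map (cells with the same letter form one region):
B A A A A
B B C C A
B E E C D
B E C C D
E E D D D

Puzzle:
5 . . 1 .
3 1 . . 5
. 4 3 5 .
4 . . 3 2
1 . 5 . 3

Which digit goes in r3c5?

1

r1c5 = 4: row 1 has {1,5}; col 5 has {2,3,5}; region has {1,5} → only 4 remains.
r3c1 = 2: row 3 has {3,4,5}; col 1 has {1,3,4,5}; region has {1,3,4,5} → only 2 remains.
r3c5 = 1: row 3 has {2,3,4,5}; col 5 has {2,3,4,5}; region has {2,3,5} → only 1 remains.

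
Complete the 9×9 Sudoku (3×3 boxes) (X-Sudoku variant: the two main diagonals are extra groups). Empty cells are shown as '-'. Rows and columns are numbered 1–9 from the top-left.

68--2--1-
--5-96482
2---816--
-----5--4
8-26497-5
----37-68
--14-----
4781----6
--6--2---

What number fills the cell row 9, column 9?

1

row 4, column 5 = 1: row 4 has {4,5}; col 5 has {2,3,4,8,9}; box has {3,4,5,6,7,9} → only 1 remains.
row 5, column 8 = 3: row 5 has {2,4,5,6,7,8,9}; col 8 has {1,6,8}; box has {4,5,6,7,8} → only 3 remains.
row 6, column 4 = 2: row 6 has {3,6,7,8}; col 4 has {1,4,6}; box has {1,3,4,5,6,7,9}; anti-diagonal has {1,4,5,6,7,8} → only 2 remains.
row 8, column 5 = 5: row 8 has {1,4,6,7,8}; col 5 has {1,2,3,4,8,9}; box has {1,2,4} → only 5 remains.
row 8, column 6 = 3: row 8 has {1,4,5,6,7,8}; col 6 has {1,2,5,6,7,9}; box has {1,2,4,5} → only 3 remains.
row 9, column 5 = 7: row 9 has {2,6}; col 5 has {1,2,3,4,5,8,9}; box has {1,2,3,4,5} → only 7 remains.
row 1, column 6 = 4: row 1 has {1,2,6,8}; col 6 has {1,2,3,5,6,7,9}; box has {1,2,6,8,9} → only 4 remains.
row 4, column 4 = 8: row 4 has {1,4,5}; col 4 has {1,2,4,6}; box has {1,2,3,4,5,6,7,9}; main diagonal has {4,6,7} → only 8 remains.
row 5, column 2 = 1: row 5 has {2,3,4,5,6,7,8,9}; col 2 has {7,8}; box has {2,8} → only 1 remains.
row 7, column 5 = 6: row 7 has {1,4}; col 5 has {1,2,3,4,5,7,8,9}; box has {1,2,3,4,5,7} → only 6 remains.
row 7, column 6 = 8: row 7 has {1,4,6}; col 6 has {1,2,3,4,5,6,7,9}; box has {1,2,3,4,5,6,7} → only 8 remains.
row 9, column 4 = 9: row 9 has {2,6,7}; col 4 has {1,2,4,6,8}; box has {1,2,3,4,5,6,7,8} → only 9 remains.
row 2, column 2 = 3: row 2 has {2,4,5,6,8,9}; col 2 has {1,7,8}; box has {2,5,6,8}; main diagonal has {4,6,7,8} → only 3 remains.
row 2, column 4 = 7: row 2 has {2,3,4,5,6,8,9}; col 4 has {1,2,4,6,8,9}; box has {1,2,4,6,8,9} → only 7 remains.
row 3, column 3 = 9: row 3 has {1,2,6,8}; col 3 has {1,2,5,6,8}; box has {2,3,5,6,8}; main diagonal has {3,4,6,7,8} → only 9 remains.
row 6, column 3 = 4: row 6 has {2,3,6,7,8}; col 3 has {1,2,5,6,8,9}; box has {1,2,8} → only 4 remains.
row 8, column 8 = 2: row 8 has {1,3,4,5,6,7,8}; col 8 has {1,3,6,8}; box has {6}; main diagonal has {3,4,6,7,8,9} → only 2 remains.
row 9, column 1 = 3: row 9 has {2,6,7,9}; col 1 has {2,4,6,8}; box has {1,4,6,7,8}; anti-diagonal has {1,2,4,5,6,7,8} → only 3 remains.
row 9, column 2 = 5: row 9 has {2,3,6,7,9}; col 2 has {1,3,7,8}; box has {1,3,4,6,7,8} → only 5 remains.
row 9, column 8 = 4: row 9 has {2,3,5,6,7,9}; col 8 has {1,2,3,6,8}; box has {2,6} → only 4 remains.
row 9, column 9 = 1: row 9 has {2,3,4,5,6,7,9}; col 9 has {2,4,5,6,8}; box has {2,4,6}; main diagonal has {2,3,4,6,7,8,9} → only 1 remains.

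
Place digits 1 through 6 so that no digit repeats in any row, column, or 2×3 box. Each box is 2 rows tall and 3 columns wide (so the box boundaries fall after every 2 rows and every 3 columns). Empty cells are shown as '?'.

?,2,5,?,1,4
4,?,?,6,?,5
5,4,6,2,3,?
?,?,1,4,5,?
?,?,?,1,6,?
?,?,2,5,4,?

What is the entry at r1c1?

r1c4 = 3: row 1 has {1,2,4,5}; col 4 has {1,2,4,5,6}; box has {1,4,5,6} → only 3 remains.
r2c3 = 3: row 2 has {4,5,6}; col 3 has {1,2,5,6}; box has {2,4,5} → only 3 remains.
r2c5 = 2: row 2 has {3,4,5,6}; col 5 has {1,3,4,5,6}; box has {1,3,4,5,6} → only 2 remains.
r3c6 = 1: row 3 has {2,3,4,5,6}; col 6 has {4,5}; box has {2,3,4,5} → only 1 remains.
r4c2 = 3: row 4 has {1,4,5}; col 2 has {2,4}; box has {1,4,5,6} → only 3 remains.
r4c6 = 6: row 4 has {1,3,4,5}; col 6 has {1,4,5}; box has {1,2,3,4,5} → only 6 remains.
r5c1 = 3: row 5 has {1,6}; col 1 has {4,5}; box has {2} → only 3 remains.
r5c2 = 5: row 5 has {1,3,6}; col 2 has {2,3,4}; box has {2,3} → only 5 remains.
r5c3 = 4: row 5 has {1,3,5,6}; col 3 has {1,2,3,5,6}; box has {2,3,5} → only 4 remains.
r5c6 = 2: row 5 has {1,3,4,5,6}; col 6 has {1,4,5,6}; box has {1,4,5,6} → only 2 remains.
r6c6 = 3: row 6 has {2,4,5}; col 6 has {1,2,4,5,6}; box has {1,2,4,5,6} → only 3 remains.
r1c1 = 6: row 1 has {1,2,3,4,5}; col 1 has {3,4,5}; box has {2,3,4,5} → only 6 remains.

6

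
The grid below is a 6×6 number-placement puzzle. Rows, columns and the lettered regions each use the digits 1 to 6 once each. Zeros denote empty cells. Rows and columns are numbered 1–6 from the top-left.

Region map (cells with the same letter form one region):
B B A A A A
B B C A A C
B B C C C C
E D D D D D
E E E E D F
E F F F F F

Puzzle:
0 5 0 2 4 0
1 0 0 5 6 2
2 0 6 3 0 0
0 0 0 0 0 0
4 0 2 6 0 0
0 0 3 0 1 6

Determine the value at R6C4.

4

R1C3 = 1: row 1 has {2,4,5}; col 3 has {2,3,6}; region has {2,4,5,6} → only 1 remains.
R1C6 = 3: row 1 has {1,2,4,5}; col 6 has {2,6}; region has {1,2,4,5,6} → only 3 remains.
R2C3 = 4: row 2 has {1,2,5,6}; col 3 has {1,2,3,6}; region has {2,3,6} → only 4 remains.
R3C2 = 4: row 3 has {2,3,6}; col 2 has {5}; region has {1,2,5} → only 4 remains.
R3C5 = 5: row 3 has {2,3,4,6}; col 5 has {1,4,6}; region has {2,3,4,6} → only 5 remains.
R3C6 = 1: row 3 has {2,3,4,5,6}; col 6 has {2,3,6}; region has {2,3,4,5,6} → only 1 remains.
R4C3 = 5: row 4 has {}; col 3 has {1,2,3,4,6}; region has {} → only 5 remains.
R4C6 = 4: row 4 has {5}; col 6 has {1,2,3,6}; region has {5} → only 4 remains.
R5C5 = 3: row 5 has {2,4,6}; col 5 has {1,4,5,6}; region has {4,5} → only 3 remains.
R5C6 = 5: row 5 has {2,3,4,6}; col 6 has {1,2,3,4,6}; region has {1,3,6} → only 5 remains.
R6C1 = 5: row 6 has {1,3,6}; col 1 has {1,2,4}; region has {2,4,6} → only 5 remains.
R6C2 = 2: row 6 has {1,3,5,6}; col 2 has {4,5}; region has {1,3,5,6} → only 2 remains.
R6C4 = 4: row 6 has {1,2,3,5,6}; col 4 has {2,3,5,6}; region has {1,2,3,5,6} → only 4 remains.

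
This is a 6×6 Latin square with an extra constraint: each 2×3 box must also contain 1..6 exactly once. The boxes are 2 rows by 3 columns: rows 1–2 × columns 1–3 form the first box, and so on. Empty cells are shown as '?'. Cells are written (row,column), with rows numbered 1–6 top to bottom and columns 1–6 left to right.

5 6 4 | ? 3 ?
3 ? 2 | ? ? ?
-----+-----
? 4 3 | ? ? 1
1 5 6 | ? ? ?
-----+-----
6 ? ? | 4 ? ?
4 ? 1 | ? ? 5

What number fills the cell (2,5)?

4

(1,6) = 2: row 1 has {3,4,5,6}; col 6 has {1,5}; box has {3} → only 2 remains.
(2,2) = 1: row 2 has {2,3}; col 2 has {4,5,6}; box has {2,3,4,5,6} → only 1 remains.
(3,1) = 2: row 3 has {1,3,4}; col 1 has {1,3,4,5,6}; box has {1,3,4,5,6} → only 2 remains.
(5,3) = 5: row 5 has {4,6}; col 3 has {1,2,3,4,6}; box has {1,4,6} → only 5 remains.
(5,6) = 3: row 5 has {4,5,6}; col 6 has {1,2,5}; box has {4,5} → only 3 remains.
(1,4) = 1: row 1 has {2,3,4,5,6}; col 4 has {4}; box has {2,3} → only 1 remains.
(4,6) = 4: row 4 has {1,5,6}; col 6 has {1,2,3,5}; box has {1} → only 4 remains.
(5,2) = 2: row 5 has {3,4,5,6}; col 2 has {1,4,5,6}; box has {1,4,5,6} → only 2 remains.
(5,5) = 1: row 5 has {2,3,4,5,6}; col 5 has {3}; box has {3,4,5} → only 1 remains.
(6,2) = 3: row 6 has {1,4,5}; col 2 has {1,2,4,5,6}; box has {1,2,4,5,6} → only 3 remains.
(2,6) = 6: row 2 has {1,2,3}; col 6 has {1,2,3,4,5}; box has {1,2,3} → only 6 remains.
(4,5) = 2: row 4 has {1,4,5,6}; col 5 has {1,3}; box has {1,4} → only 2 remains.
(6,5) = 6: row 6 has {1,3,4,5}; col 5 has {1,2,3}; box has {1,3,4,5} → only 6 remains.
(2,4) = 5: row 2 has {1,2,3,6}; col 4 has {1,4}; box has {1,2,3,6} → only 5 remains.
(2,5) = 4: row 2 has {1,2,3,5,6}; col 5 has {1,2,3,6}; box has {1,2,3,5,6} → only 4 remains.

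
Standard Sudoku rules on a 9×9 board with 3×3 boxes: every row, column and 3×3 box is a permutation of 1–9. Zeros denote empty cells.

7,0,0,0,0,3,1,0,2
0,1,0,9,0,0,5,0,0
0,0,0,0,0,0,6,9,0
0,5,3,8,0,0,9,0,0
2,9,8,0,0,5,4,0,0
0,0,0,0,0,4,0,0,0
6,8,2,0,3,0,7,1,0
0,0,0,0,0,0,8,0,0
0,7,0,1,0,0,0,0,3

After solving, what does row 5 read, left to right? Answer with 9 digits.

row 6, column 1 = 1: row 6 has {4}; col 1 has {2,6,7}; box has {2,3,5,8,9} → only 1 remains.
row 6, column 2 = 6: row 6 has {1,4}; col 2 has {1,5,7,8,9}; box has {1,2,3,5,8,9} → only 6 remains.
row 6, column 3 = 7: row 6 has {1,4,6}; col 3 has {2,3,8}; box has {1,2,3,5,6,8,9} → only 7 remains.
row 7, column 6 = 9: row 7 has {1,2,3,6,7,8}; col 6 has {3,4,5}; box has {1,3} → only 9 remains.
row 9, column 7 = 2: row 9 has {1,3,7}; col 7 has {1,4,5,6,7,8,9}; box has {1,3,7,8} → only 2 remains.
row 1, column 2 = 4: row 1 has {1,2,3,7}; col 2 has {1,5,6,7,8,9}; box has {1,7} → only 4 remains.
row 1, column 8 = 8: row 1 has {1,2,3,4,7}; col 8 has {1,9}; box has {1,2,5,6,9} → only 8 remains.
row 2, column 3 = 6: row 2 has {1,5,9}; col 3 has {2,3,7,8}; box has {1,4,7} → only 6 remains.
row 3, column 3 = 5: row 3 has {6,9}; col 3 has {2,3,6,7,8}; box has {1,4,6,7} → only 5 remains.
row 4, column 1 = 4: row 4 has {3,5,8,9}; col 1 has {1,2,6,7}; box has {1,2,3,5,6,7,8,9} → only 4 remains.
row 6, column 7 = 3: row 6 has {1,4,6,7}; col 7 has {1,2,4,5,6,7,8,9}; box has {4,9} → only 3 remains.
row 8, column 2 = 3: row 8 has {8}; col 2 has {1,4,5,6,7,8,9}; box has {2,6,7,8} → only 3 remains.
row 1, column 3 = 9: row 1 has {1,2,3,4,7,8}; col 3 has {2,3,5,6,7,8}; box has {1,4,5,6,7} → only 9 remains.
row 3, column 2 = 2: row 3 has {5,6,9}; col 2 has {1,3,4,5,6,7,8,9}; box has {1,4,5,6,7,9} → only 2 remains.
row 6, column 4 = 2: row 6 has {1,3,4,6,7}; col 4 has {1,8,9}; box has {4,5,8} → only 2 remains.
row 6, column 5 = 9: row 6 has {1,2,3,4,6,7}; col 5 has {3}; box has {2,4,5,8} → only 9 remains.
row 6, column 8 = 5: row 6 has {1,2,3,4,6,7,9}; col 8 has {1,8,9}; box has {3,4,9} → only 5 remains.
row 6, column 9 = 8: row 6 has {1,2,3,4,5,6,7,9}; col 9 has {2,3}; box has {3,4,5,9} → only 8 remains.
row 9, column 3 = 4: row 9 has {1,2,3,7}; col 3 has {2,3,5,6,7,8,9}; box has {2,3,6,7,8} → only 4 remains.
row 9, column 8 = 6: row 9 has {1,2,3,4,7}; col 8 has {1,5,8,9}; box has {1,2,3,7,8} → only 6 remains.
row 5, column 8 = 7: row 5 has {2,4,5,8,9}; col 8 has {1,5,6,8,9}; box has {3,4,5,8,9} → only 7 remains.
row 8, column 3 = 1: row 8 has {3,8}; col 3 has {2,3,4,5,6,7,8,9}; box has {2,3,4,6,7,8} → only 1 remains.
row 8, column 8 = 4: row 8 has {1,3,8}; col 8 has {1,5,6,7,8,9}; box has {1,2,3,6,7,8} → only 4 remains.
row 9, column 6 = 8: row 9 has {1,2,3,4,6,7}; col 6 has {3,4,5,9}; box has {1,3,9} → only 8 remains.
row 2, column 8 = 3: row 2 has {1,5,6,9}; col 8 has {1,4,5,6,7,8,9}; box has {1,2,5,6,8,9} → only 3 remains.
row 4, column 8 = 2: row 4 has {3,4,5,8,9}; col 8 has {1,3,4,5,6,7,8,9}; box has {3,4,5,7,8,9} → only 2 remains.
row 7, column 9 = 5: row 7 has {1,2,3,6,7,8,9}; col 9 has {2,3,8}; box has {1,2,3,4,6,7,8} → only 5 remains.
row 8, column 9 = 9: row 8 has {1,3,4,8}; col 9 has {2,3,5,8}; box has {1,2,3,4,5,6,7,8} → only 9 remains.
row 9, column 5 = 5: row 9 has {1,2,3,4,6,7,8}; col 5 has {3,9}; box has {1,3,8,9} → only 5 remains.
row 1, column 5 = 6: row 1 has {1,2,3,4,7,8,9}; col 5 has {3,5,9}; box has {3,9} → only 6 remains.
row 2, column 1 = 8: row 2 has {1,3,5,6,9}; col 1 has {1,2,4,6,7}; box has {1,2,4,5,6,7,9} → only 8 remains.
row 3, column 1 = 3: row 3 has {2,5,6,9}; col 1 has {1,2,4,6,7,8}; box has {1,2,4,5,6,7,8,9} → only 3 remains.
row 5, column 5 = 1: row 5 has {2,4,5,7,8,9}; col 5 has {3,5,6,9}; box has {2,4,5,8,9} → only 1 remains.
row 5, column 9 = 6: row 5 has {1,2,4,5,7,8,9}; col 9 has {2,3,5,8,9}; box has {2,3,4,5,7,8,9} → only 6 remains.
row 7, column 4 = 4: row 7 has {1,2,3,5,6,7,8,9}; col 4 has {1,2,8,9}; box has {1,3,5,8,9} → only 4 remains.
row 8, column 1 = 5: row 8 has {1,3,4,8,9}; col 1 has {1,2,3,4,6,7,8}; box has {1,2,3,4,6,7,8} → only 5 remains.
row 9, column 1 = 9: row 9 has {1,2,3,4,5,6,7,8}; col 1 has {1,2,3,4,5,6,7,8}; box has {1,2,3,4,5,6,7,8} → only 9 remains.
row 1, column 4 = 5: row 1 has {1,2,3,4,6,7,8,9}; col 4 has {1,2,4,8,9}; box has {3,6,9} → only 5 remains.
row 3, column 4 = 7: row 3 has {2,3,5,6,9}; col 4 has {1,2,4,5,8,9}; box has {3,5,6,9} → only 7 remains.
row 3, column 6 = 1: row 3 has {2,3,5,6,7,9}; col 6 has {3,4,5,8,9}; box has {3,5,6,7,9} → only 1 remains.
row 3, column 9 = 4: row 3 has {1,2,3,5,6,7,9}; col 9 has {2,3,5,6,8,9}; box has {1,2,3,5,6,8,9} → only 4 remains.
row 4, column 5 = 7: row 4 has {2,3,4,5,8,9}; col 5 has {1,3,5,6,9}; box has {1,2,4,5,8,9} → only 7 remains.
row 4, column 6 = 6: row 4 has {2,3,4,5,7,8,9}; col 6 has {1,3,4,5,8,9}; box has {1,2,4,5,7,8,9} → only 6 remains.
row 4, column 9 = 1: row 4 has {2,3,4,5,6,7,8,9}; col 9 has {2,3,4,5,6,8,9}; box has {2,3,4,5,6,7,8,9} → only 1 remains.
row 5, column 4 = 3: row 5 has {1,2,4,5,6,7,8,9}; col 4 has {1,2,4,5,7,8,9}; box has {1,2,4,5,6,7,8,9} → only 3 remains.

298315476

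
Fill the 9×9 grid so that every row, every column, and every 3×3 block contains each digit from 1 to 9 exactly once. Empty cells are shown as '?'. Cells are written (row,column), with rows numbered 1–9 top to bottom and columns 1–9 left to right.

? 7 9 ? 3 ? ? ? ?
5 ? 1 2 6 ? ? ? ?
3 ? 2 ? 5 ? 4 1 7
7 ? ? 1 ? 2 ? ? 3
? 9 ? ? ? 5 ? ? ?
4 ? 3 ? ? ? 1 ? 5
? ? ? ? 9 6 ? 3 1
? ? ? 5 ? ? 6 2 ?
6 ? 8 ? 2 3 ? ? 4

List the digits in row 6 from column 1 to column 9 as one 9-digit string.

423689175

(1,1) = 8: row 1 has {3,7,9}; col 1 has {3,4,5,6,7}; box has {1,2,3,5,7,9} → only 8 remains.
(1,4) = 4: row 1 has {3,7,8,9}; col 4 has {1,2,5}; box has {2,3,5,6} → only 4 remains.
(1,6) = 1: row 1 has {3,4,7,8,9}; col 6 has {2,3,5,6}; box has {2,3,4,5,6} → only 1 remains.
(2,2) = 4: row 2 has {1,2,5,6}; col 2 has {7,9}; box has {1,2,3,5,7,8,9} → only 4 remains.
(3,2) = 6: row 3 has {1,2,3,4,5,7}; col 2 has {4,7,9}; box has {1,2,3,4,5,7,8,9} → only 6 remains.
(5,3) = 6: row 5 has {5,9}; col 3 has {1,2,3,8,9}; box has {3,4,7,9} → only 6 remains.
(7,1) = 2: row 7 has {1,3,6,9}; col 1 has {3,4,5,6,7,8}; box has {6,8} → only 2 remains.
(7,2) = 5: row 7 has {1,2,3,6,9}; col 2 has {4,6,7,9}; box has {2,6,8} → only 5 remains.
(9,2) = 1: row 9 has {2,3,4,6,8}; col 2 has {4,5,6,7,9}; box has {2,5,6,8} → only 1 remains.
(9,4) = 7: row 9 has {1,2,3,4,6,8}; col 4 has {1,2,4,5}; box has {2,3,5,6,9} → only 7 remains.
(4,2) = 8: row 4 has {1,2,3,7}; col 2 has {1,4,5,6,7,9}; box has {3,4,6,7,9} → only 8 remains.
(4,3) = 5: row 4 has {1,2,3,7,8}; col 3 has {1,2,3,6,8,9}; box has {3,4,6,7,8,9} → only 5 remains.
(4,5) = 4: row 4 has {1,2,3,5,7,8}; col 5 has {2,3,5,6,9}; box has {1,2,5} → only 4 remains.
(4,7) = 9: row 4 has {1,2,3,4,5,7,8}; col 7 has {1,4,6}; box has {1,3,5} → only 9 remains.
(4,8) = 6: row 4 has {1,2,3,4,5,7,8,9}; col 8 has {1,2,3}; box has {1,3,5,9} → only 6 remains.
(5,1) = 1: row 5 has {5,6,9}; col 1 has {2,3,4,5,6,7,8}; box has {3,4,5,6,7,8,9} → only 1 remains.
(6,2) = 2: row 6 has {1,3,4,5}; col 2 has {1,4,5,6,7,8,9}; box has {1,3,4,5,6,7,8,9} → only 2 remains.
(7,4) = 8: row 7 has {1,2,3,5,6,9}; col 4 has {1,2,4,5,7}; box has {2,3,5,6,7,9} → only 8 remains.
(7,7) = 7: row 7 has {1,2,3,5,6,8,9}; col 7 has {1,4,6,9}; box has {1,2,3,4,6} → only 7 remains.
(8,1) = 9: row 8 has {2,5,6}; col 1 has {1,2,3,4,5,6,7,8}; box has {1,2,5,6,8} → only 9 remains.
(8,2) = 3: row 8 has {2,5,6,9}; col 2 has {1,2,4,5,6,7,8,9}; box has {1,2,5,6,8,9} → only 3 remains.
(8,5) = 1: row 8 has {2,3,5,6,9}; col 5 has {2,3,4,5,6,9}; box has {2,3,5,6,7,8,9} → only 1 remains.
(8,6) = 4: row 8 has {1,2,3,5,6,9}; col 6 has {1,2,3,5,6}; box has {1,2,3,5,6,7,8,9} → only 4 remains.
(8,9) = 8: row 8 has {1,2,3,4,5,6,9}; col 9 has {1,3,4,5,7}; box has {1,2,3,4,6,7} → only 8 remains.
(9,7) = 5: row 9 has {1,2,3,4,6,7,8}; col 7 has {1,4,6,7,9}; box has {1,2,3,4,6,7,8} → only 5 remains.
(9,8) = 9: row 9 has {1,2,3,4,5,6,7,8}; col 8 has {1,2,3,6}; box has {1,2,3,4,5,6,7,8} → only 9 remains.
(1,7) = 2: row 1 has {1,3,4,7,8,9}; col 7 has {1,4,5,6,7,9}; box has {1,4,7} → only 2 remains.
(1,8) = 5: row 1 has {1,2,3,4,7,8,9}; col 8 has {1,2,3,6,9}; box has {1,2,4,7} → only 5 remains.
(1,9) = 6: row 1 has {1,2,3,4,5,7,8,9}; col 9 has {1,3,4,5,7,8}; box has {1,2,4,5,7} → only 6 remains.
(2,8) = 8: row 2 has {1,2,4,5,6}; col 8 has {1,2,3,5,6,9}; box has {1,2,4,5,6,7} → only 8 remains.
(2,9) = 9: row 2 has {1,2,4,5,6,8}; col 9 has {1,3,4,5,6,7,8}; box has {1,2,4,5,6,7,8} → only 9 remains.
(3,4) = 9: row 3 has {1,2,3,4,5,6,7}; col 4 has {1,2,4,5,7,8}; box has {1,2,3,4,5,6} → only 9 remains.
(3,6) = 8: row 3 has {1,2,3,4,5,6,7,9}; col 6 has {1,2,3,4,5,6}; box has {1,2,3,4,5,6,9} → only 8 remains.
(5,4) = 3: row 5 has {1,5,6,9}; col 4 has {1,2,4,5,7,8,9}; box has {1,2,4,5} → only 3 remains.
(5,7) = 8: row 5 has {1,3,5,6,9}; col 7 has {1,2,4,5,6,7,9}; box has {1,3,5,6,9} → only 8 remains.
(5,9) = 2: row 5 has {1,3,5,6,8,9}; col 9 has {1,3,4,5,6,7,8,9}; box has {1,3,5,6,8,9} → only 2 remains.
(6,4) = 6: row 6 has {1,2,3,4,5}; col 4 has {1,2,3,4,5,7,8,9}; box has {1,2,3,4,5} → only 6 remains.
(6,8) = 7: row 6 has {1,2,3,4,5,6}; col 8 has {1,2,3,5,6,8,9}; box has {1,2,3,5,6,8,9} → only 7 remains.
(7,3) = 4: row 7 has {1,2,3,5,6,7,8,9}; col 3 has {1,2,3,5,6,8,9}; box has {1,2,3,5,6,8,9} → only 4 remains.
(8,3) = 7: row 8 has {1,2,3,4,5,6,8,9}; col 3 has {1,2,3,4,5,6,8,9}; box has {1,2,3,4,5,6,8,9} → only 7 remains.
(2,6) = 7: row 2 has {1,2,4,5,6,8,9}; col 6 has {1,2,3,4,5,6,8}; box has {1,2,3,4,5,6,8,9} → only 7 remains.
(2,7) = 3: row 2 has {1,2,4,5,6,7,8,9}; col 7 has {1,2,4,5,6,7,8,9}; box has {1,2,4,5,6,7,8,9} → only 3 remains.
(5,5) = 7: row 5 has {1,2,3,5,6,8,9}; col 5 has {1,2,3,4,5,6,9}; box has {1,2,3,4,5,6} → only 7 remains.
(5,8) = 4: row 5 has {1,2,3,5,6,7,8,9}; col 8 has {1,2,3,5,6,7,8,9}; box has {1,2,3,5,6,7,8,9} → only 4 remains.
(6,5) = 8: row 6 has {1,2,3,4,5,6,7}; col 5 has {1,2,3,4,5,6,7,9}; box has {1,2,3,4,5,6,7} → only 8 remains.
(6,6) = 9: row 6 has {1,2,3,4,5,6,7,8}; col 6 has {1,2,3,4,5,6,7,8}; box has {1,2,3,4,5,6,7,8} → only 9 remains.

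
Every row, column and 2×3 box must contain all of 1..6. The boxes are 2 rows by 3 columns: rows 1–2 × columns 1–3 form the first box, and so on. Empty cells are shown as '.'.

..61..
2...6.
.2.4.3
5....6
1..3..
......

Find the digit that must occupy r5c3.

r2c4 = 5 (sole candidate).
r2c6 = 4 (sole candidate).
r3c1 = 6 (sole candidate).
r3c3 = 1 (sole candidate).
r3c5 = 5 (sole candidate).
r4c4 = 2 (sole candidate).
r4c5 = 1 (sole candidate).
r6c4 = 6 (sole candidate).
r1c6 = 2 (sole candidate).
r2c3 = 3 (sole candidate).
r4c3 = 4 (sole candidate).
r5c6 = 5 (sole candidate).
r6c6 = 1 (sole candidate).
r1c1 = 4 (sole candidate).
r1c2 = 5 (sole candidate).
r1c5 = 3 (sole candidate).
r2c2 = 1 (sole candidate).
r4c2 = 3 (sole candidate).
r5c3 = 2: row 5 has {1,3,5}; col 3 has {1,3,4,6}; box has {1} → only 2 remains.

2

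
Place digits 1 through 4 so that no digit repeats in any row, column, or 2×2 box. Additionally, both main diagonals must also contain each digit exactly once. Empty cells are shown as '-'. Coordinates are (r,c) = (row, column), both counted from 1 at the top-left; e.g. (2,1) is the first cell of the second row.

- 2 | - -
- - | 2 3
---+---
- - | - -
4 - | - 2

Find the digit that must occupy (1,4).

1

(1,4) = 1: row 1 has {2}; col 4 has {2,3}; box has {2,3}; anti-diagonal has {2,4} → only 1 remains.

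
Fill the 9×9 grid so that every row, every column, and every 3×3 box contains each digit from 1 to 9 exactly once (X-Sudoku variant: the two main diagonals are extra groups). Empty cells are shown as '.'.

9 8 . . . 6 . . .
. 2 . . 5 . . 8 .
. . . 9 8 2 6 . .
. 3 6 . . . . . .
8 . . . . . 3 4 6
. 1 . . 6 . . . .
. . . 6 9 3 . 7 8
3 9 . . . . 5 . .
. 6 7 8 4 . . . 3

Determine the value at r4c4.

5

r2c1 = 6 (hidden single in row 2).
r3c8 = 3 (hidden single in row 3).
r4c7 = 8 (hidden single in row 4).
r6c4 = 3 (hidden single in row 6).
r6c6 = 8 (hidden single in row 6).
r2c3 = 3 (hidden single in row 2).
r1c5 = 3 (hidden single in row 1).
r8c8 = 6 (hidden single in row 8).
r8c3 = 8 (hidden single in row 8).
r8c9 = 4 (hidden single in row 8).
r7c7 = 1 (sole candidate).
r5c5 = 7 (sole candidate).
r5c2 = 5 (sole candidate).
r7c2 = 4 (sole candidate).
r3c2 = 7 (sole candidate).
r1c3 = 1 (hidden single in column 3).
r3c9 = 1 (hidden single in row 3).
r9c1 = 1 (hidden single in column 1).
r9c6 = 5 (sole candidate).
r4c6 = 4 (sole candidate).
r4c4 = 5: row 4 has {3,4,6,8}; col 4 has {3,6,8,9}; box has {3,4,6,7,8}; main diagonal has {1,2,3,6,7,8,9} → only 5 remains.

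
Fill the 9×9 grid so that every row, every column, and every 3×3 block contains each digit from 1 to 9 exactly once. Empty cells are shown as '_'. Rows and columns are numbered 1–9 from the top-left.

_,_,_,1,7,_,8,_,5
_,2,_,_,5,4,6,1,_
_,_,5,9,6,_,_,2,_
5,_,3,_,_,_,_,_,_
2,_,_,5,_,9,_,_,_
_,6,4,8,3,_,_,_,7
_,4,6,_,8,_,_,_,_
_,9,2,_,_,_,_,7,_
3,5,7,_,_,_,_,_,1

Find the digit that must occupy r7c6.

5

r1c2 = 3: row 1 has {1,5,7,8}; col 2 has {2,4,5,6,9}; box has {2,5} → only 3 remains.
r1c3 = 9: row 1 has {1,3,5,7,8}; col 3 has {2,3,4,5,6,7}; box has {2,3,5} → only 9 remains.
r1c6 = 2: row 1 has {1,3,5,7,8,9}; col 6 has {4,9}; box has {1,4,5,6,7,9} → only 2 remains.
r1c8 = 4: row 1 has {1,2,3,5,7,8,9}; col 8 has {1,2,7}; box has {1,2,5,6,8} → only 4 remains.
r2c3 = 8: row 2 has {1,2,4,5,6}; col 3 has {2,3,4,5,6,7,9}; box has {2,3,5,9} → only 8 remains.
r2c4 = 3: row 2 has {1,2,4,5,6,8}; col 4 has {1,5,8,9}; box has {1,2,4,5,6,7,9} → only 3 remains.
r2c9 = 9: row 2 has {1,2,3,4,5,6,8}; col 9 has {1,5,7}; box has {1,2,4,5,6,8} → only 9 remains.
r3c6 = 8: row 3 has {2,5,6,9}; col 6 has {2,4,9}; box has {1,2,3,4,5,6,7,9} → only 8 remains.
r3c9 = 3: row 3 has {2,5,6,8,9}; col 9 has {1,5,7,9}; box has {1,2,4,5,6,8,9} → only 3 remains.
r5c3 = 1: row 5 has {2,5,9}; col 3 has {2,3,4,5,6,7,8,9}; box has {2,3,4,5,6} → only 1 remains.
r5c5 = 4: row 5 has {1,2,5,9}; col 5 has {3,5,6,7,8}; box has {3,5,8,9} → only 4 remains.
r5c7 = 3: row 5 has {1,2,4,5,9}; col 7 has {6,8}; box has {7} → only 3 remains.
r6c1 = 9: row 6 has {3,4,6,7,8}; col 1 has {2,3,5}; box has {1,2,3,4,5,6} → only 9 remains.
r6c6 = 1: row 6 has {3,4,6,7,8,9}; col 6 has {2,4,8,9}; box has {3,4,5,8,9} → only 1 remains.
r6c8 = 5: row 6 has {1,3,4,6,7,8,9}; col 8 has {1,2,4,7}; box has {3,7} → only 5 remains.
r7c1 = 1: row 7 has {4,6,8}; col 1 has {2,3,5,9}; box has {2,3,4,5,6,7,9} → only 1 remains.
r7c9 = 2: row 7 has {1,4,6,8}; col 9 has {1,3,5,7,9}; box has {1,7} → only 2 remains.
r8c1 = 8: row 8 has {2,7,9}; col 1 has {1,2,3,5,9}; box has {1,2,3,4,5,6,7,9} → only 8 remains.
r8c5 = 1: row 8 has {2,7,8,9}; col 5 has {3,4,5,6,7,8}; box has {8} → only 1 remains.
r9c6 = 6: row 9 has {1,3,5,7}; col 6 has {1,2,4,8,9}; box has {1,8} → only 6 remains.
r1c1 = 6: row 1 has {1,2,3,4,5,7,8,9}; col 1 has {1,2,3,5,8,9}; box has {2,3,5,8,9} → only 6 remains.
r2c1 = 7: row 2 has {1,2,3,4,5,6,8,9}; col 1 has {1,2,3,5,6,8,9}; box has {2,3,5,6,8,9} → only 7 remains.
r3c1 = 4: row 3 has {2,3,5,6,8,9}; col 1 has {1,2,3,5,6,7,8,9}; box has {2,3,5,6,7,8,9} → only 4 remains.
r3c2 = 1: row 3 has {2,3,4,5,6,8,9}; col 2 has {2,3,4,5,6,9}; box has {2,3,4,5,6,7,8,9} → only 1 remains.
r3c7 = 7: row 3 has {1,2,3,4,5,6,8,9}; col 7 has {3,6,8}; box has {1,2,3,4,5,6,8,9} → only 7 remains.
r4c5 = 2: row 4 has {3,5}; col 5 has {1,3,4,5,6,7,8}; box has {1,3,4,5,8,9} → only 2 remains.
r4c6 = 7: row 4 has {2,3,5}; col 6 has {1,2,4,6,8,9}; box has {1,2,3,4,5,8,9} → only 7 remains.
r6c7 = 2: row 6 has {1,3,4,5,6,7,8,9}; col 7 has {3,6,7,8}; box has {3,5,7} → only 2 remains.
r7c4 = 7: row 7 has {1,2,4,6,8}; col 4 has {1,3,5,8,9}; box has {1,6,8} → only 7 remains.
r8c4 = 4: row 8 has {1,2,7,8,9}; col 4 has {1,3,5,7,8,9}; box has {1,6,7,8} → only 4 remains.
r8c7 = 5: row 8 has {1,2,4,7,8,9}; col 7 has {2,3,6,7,8}; box has {1,2,7} → only 5 remains.
r8c9 = 6: row 8 has {1,2,4,5,7,8,9}; col 9 has {1,2,3,5,7,9}; box has {1,2,5,7} → only 6 remains.
r9c4 = 2: row 9 has {1,3,5,6,7}; col 4 has {1,3,4,5,7,8,9}; box has {1,4,6,7,8} → only 2 remains.
r9c5 = 9: row 9 has {1,2,3,5,6,7}; col 5 has {1,2,3,4,5,6,7,8}; box has {1,2,4,6,7,8} → only 9 remains.
r9c7 = 4: row 9 has {1,2,3,5,6,7,9}; col 7 has {2,3,5,6,7,8}; box has {1,2,5,6,7} → only 4 remains.
r9c8 = 8: row 9 has {1,2,3,4,5,6,7,9}; col 8 has {1,2,4,5,7}; box has {1,2,4,5,6,7} → only 8 remains.
r4c2 = 8: row 4 has {2,3,5,7}; col 2 has {1,2,3,4,5,6,9}; box has {1,2,3,4,5,6,9} → only 8 remains.
r4c4 = 6: row 4 has {2,3,5,7,8}; col 4 has {1,2,3,4,5,7,8,9}; box has {1,2,3,4,5,7,8,9} → only 6 remains.
r4c8 = 9: row 4 has {2,3,5,6,7,8}; col 8 has {1,2,4,5,7,8}; box has {2,3,5,7} → only 9 remains.
r4c9 = 4: row 4 has {2,3,5,6,7,8,9}; col 9 has {1,2,3,5,6,7,9}; box has {2,3,5,7,9} → only 4 remains.
r5c2 = 7: row 5 has {1,2,3,4,5,9}; col 2 has {1,2,3,4,5,6,8,9}; box has {1,2,3,4,5,6,8,9} → only 7 remains.
r5c8 = 6: row 5 has {1,2,3,4,5,7,9}; col 8 has {1,2,4,5,7,8,9}; box has {2,3,4,5,7,9} → only 6 remains.
r5c9 = 8: row 5 has {1,2,3,4,5,6,7,9}; col 9 has {1,2,3,4,5,6,7,9}; box has {2,3,4,5,6,7,9} → only 8 remains.
r7c7 = 9: row 7 has {1,2,4,6,7,8}; col 7 has {2,3,4,5,6,7,8}; box has {1,2,4,5,6,7,8} → only 9 remains.
r7c8 = 3: row 7 has {1,2,4,6,7,8,9}; col 8 has {1,2,4,5,6,7,8,9}; box has {1,2,4,5,6,7,8,9} → only 3 remains.
r8c6 = 3: row 8 has {1,2,4,5,6,7,8,9}; col 6 has {1,2,4,6,7,8,9}; box has {1,2,4,6,7,8,9} → only 3 remains.
r4c7 = 1: row 4 has {2,3,4,5,6,7,8,9}; col 7 has {2,3,4,5,6,7,8,9}; box has {2,3,4,5,6,7,8,9} → only 1 remains.
r7c6 = 5: row 7 has {1,2,3,4,6,7,8,9}; col 6 has {1,2,3,4,6,7,8,9}; box has {1,2,3,4,6,7,8,9} → only 5 remains.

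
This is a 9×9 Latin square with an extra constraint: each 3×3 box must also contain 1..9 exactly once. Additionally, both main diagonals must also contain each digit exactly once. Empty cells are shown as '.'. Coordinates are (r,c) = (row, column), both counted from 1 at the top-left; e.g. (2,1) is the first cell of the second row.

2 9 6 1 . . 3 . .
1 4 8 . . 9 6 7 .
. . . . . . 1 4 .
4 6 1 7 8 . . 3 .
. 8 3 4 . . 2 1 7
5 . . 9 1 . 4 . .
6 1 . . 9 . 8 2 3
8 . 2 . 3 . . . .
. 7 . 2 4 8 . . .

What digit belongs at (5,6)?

(3,3) = 5 (sole candidate).
(5,1) = 9 (sole candidate).
(5,5) = 6 (sole candidate).
(5,6) = 5: row 5 has {1,2,3,4,6,7,8,9}; col 6 has {8,9}; box has {1,4,6,7,8,9} → only 5 remains.

5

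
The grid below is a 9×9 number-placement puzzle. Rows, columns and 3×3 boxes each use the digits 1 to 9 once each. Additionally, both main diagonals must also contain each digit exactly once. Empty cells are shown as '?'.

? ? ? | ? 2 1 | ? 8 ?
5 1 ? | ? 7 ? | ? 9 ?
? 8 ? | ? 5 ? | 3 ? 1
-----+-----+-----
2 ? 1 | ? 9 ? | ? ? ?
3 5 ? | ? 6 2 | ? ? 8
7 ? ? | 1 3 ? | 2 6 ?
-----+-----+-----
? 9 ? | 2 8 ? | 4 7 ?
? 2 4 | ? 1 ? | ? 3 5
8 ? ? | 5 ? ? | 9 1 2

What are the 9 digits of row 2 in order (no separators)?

R1C1 = 9 (sole candidate).
R2C7 = 6: row 2 has {1,5,7,9}; col 7 has {2,3,4,9}; box has {1,3,8,9} → only 6 remains.
R2C9 = 4: row 2 has {1,5,6,7,9}; col 9 has {1,2,5,8}; box has {1,3,6,8,9} → only 4 remains.
R3C3 = 7 (sole candidate).
R3C8 = 2 (sole candidate).
R4C4 = 8 (sole candidate).
R5C3 = 9 (sole candidate).
R5C8 = 4 (sole candidate).
R6C2 = 4 (sole candidate).
R6C3 = 8 (sole candidate).
R6C6 = 5 (sole candidate).
R6C9 = 9 (sole candidate).
R7C3 = 5 (sole candidate).
R7C9 = 6 (sole candidate).
R8C1 = 6 (sole candidate).
R8C7 = 8 (sole candidate).
R9C3 = 3 (sole candidate).
R9C5 = 4 (sole candidate).
R1C3 = 6 (sole candidate).
R1C9 = 7 (sole candidate).
R2C3 = 2: row 2 has {1,4,5,6,7,9}; col 3 has {1,3,4,5,6,7,8,9}; box has {1,5,6,7,8,9} → only 2 remains.
R2C4 = 3: row 2 has {1,2,4,5,6,7,9}; col 4 has {1,2,5,8}; box has {1,2,5,7} → only 3 remains.
R2C6 = 8: row 2 has {1,2,3,4,5,6,7,9}; col 6 has {1,2,5}; box has {1,2,3,5,7} → only 8 remains.

512378694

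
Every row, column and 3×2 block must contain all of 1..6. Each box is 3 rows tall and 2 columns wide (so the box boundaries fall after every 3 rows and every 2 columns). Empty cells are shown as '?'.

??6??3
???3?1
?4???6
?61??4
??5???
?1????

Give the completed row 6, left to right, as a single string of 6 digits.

213465

R3C3 = 2: row 3 has {4,6}; col 3 has {1,5,6}; box has {3,6} → only 2 remains.
R3C5 = 5: row 3 has {2,4,6}; col 5 has {}; box has {1,3,6} → only 5 remains.
R4C4 = 2: row 4 has {1,4,6}; col 4 has {3}; box has {1,5} → only 2 remains.
R4C5 = 3: row 4 has {1,2,4,6}; col 5 has {5}; box has {4} → only 3 remains.
R5C6 = 2: row 5 has {5}; col 6 has {1,3,4,6}; box has {3,4} → only 2 remains.
R6C5 = 6: row 6 has {1}; col 5 has {3,5}; box has {2,3,4} → only 6 remains.
R6C6 = 5: row 6 has {1,6}; col 6 has {1,2,3,4,6}; box has {2,3,4,6} → only 5 remains.
R2C3 = 4: row 2 has {1,3}; col 3 has {1,2,5,6}; box has {2,3,6} → only 4 remains.
R2C5 = 2: row 2 has {1,3,4}; col 5 has {3,5,6}; box has {1,3,5,6} → only 2 remains.
R3C4 = 1: row 3 has {2,4,5,6}; col 4 has {2,3}; box has {2,3,4,6} → only 1 remains.
R4C1 = 5: row 4 has {1,2,3,4,6}; col 1 has {}; box has {1,6} → only 5 remains.
R5C2 = 3: row 5 has {2,5}; col 2 has {1,4,6}; box has {1,5,6} → only 3 remains.
R5C5 = 1: row 5 has {2,3,5}; col 5 has {2,3,5,6}; box has {2,3,4,5,6} → only 1 remains.
R6C3 = 3: row 6 has {1,5,6}; col 3 has {1,2,4,5,6}; box has {1,2,5} → only 3 remains.
R6C4 = 4: row 6 has {1,3,5,6}; col 4 has {1,2,3}; box has {1,2,3,5} → only 4 remains.
R1C4 = 5: row 1 has {3,6}; col 4 has {1,2,3,4}; box has {1,2,3,4,6} → only 5 remains.
R1C5 = 4: row 1 has {3,5,6}; col 5 has {1,2,3,5,6}; box has {1,2,3,5,6} → only 4 remains.
R2C1 = 6: row 2 has {1,2,3,4}; col 1 has {5}; box has {4} → only 6 remains.
R2C2 = 5: row 2 has {1,2,3,4,6}; col 2 has {1,3,4,6}; box has {4,6} → only 5 remains.
R3C1 = 3: row 3 has {1,2,4,5,6}; col 1 has {5,6}; box has {4,5,6} → only 3 remains.
R5C1 = 4: row 5 has {1,2,3,5}; col 1 has {3,5,6}; box has {1,3,5,6} → only 4 remains.
R5C4 = 6: row 5 has {1,2,3,4,5}; col 4 has {1,2,3,4,5}; box has {1,2,3,4,5} → only 6 remains.
R6C1 = 2: row 6 has {1,3,4,5,6}; col 1 has {3,4,5,6}; box has {1,3,4,5,6} → only 2 remains.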